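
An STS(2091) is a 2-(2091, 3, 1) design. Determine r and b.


An STS(v) is a 2-(v, 3, 1) BIBD: block size k = 3, λ = 1.
Replication: r(k − 1) = λ(v − 1) ⇒ r·2 = 2091 − 1 = 2090 ⇒ r = 1045.
Block count: bk = vr ⇒ b·3 = 2091·1045 = 2185095 ⇒ b = 728365.
(Check via b = v(v − 1)/6 = 2091·2090/6 = 4370190/6 = 728365.)

r = 1045, b = 728365.


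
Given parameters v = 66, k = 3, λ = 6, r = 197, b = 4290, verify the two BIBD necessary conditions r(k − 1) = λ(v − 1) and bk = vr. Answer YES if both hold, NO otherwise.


Condition (i): r(k − 1) = 197·2 = 394; λ(v − 1) = 6·65 = 390. Match? NO.
Condition (ii): bk = 4290·3 = 12870; vr = 66·197 = 13002. Match? NO.
Both conditions hold? NO.

NO


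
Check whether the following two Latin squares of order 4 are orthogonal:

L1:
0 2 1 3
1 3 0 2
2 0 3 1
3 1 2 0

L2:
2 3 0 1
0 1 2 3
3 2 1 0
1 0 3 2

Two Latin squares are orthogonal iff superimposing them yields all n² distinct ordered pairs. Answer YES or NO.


Form the n² = 16 superimposed pairs (L1[i][j], L2[i][j]), row by row (rows and columns indexed from 0):
row 0: (0,2) (2,3) (1,0) (3,1)
row 1: (1,0) (3,1) (0,2) (2,3)
row 2: (2,3) (0,2) (3,1) (1,0)
row 3: (3,1) (1,0) (2,3) (0,2)
Orthogonality requires all 16 pairs distinct.
But the pair (1,0) repeats: cell (0,2) has L1 = 1, L2 = 0, and cell (1,0) has L1 = 1, L2 = 0.
A repeated pair means some other pair never occurs (only 4 distinct pairs out of 16), so the squares are not orthogonal.
Conclusion: NO.

NO


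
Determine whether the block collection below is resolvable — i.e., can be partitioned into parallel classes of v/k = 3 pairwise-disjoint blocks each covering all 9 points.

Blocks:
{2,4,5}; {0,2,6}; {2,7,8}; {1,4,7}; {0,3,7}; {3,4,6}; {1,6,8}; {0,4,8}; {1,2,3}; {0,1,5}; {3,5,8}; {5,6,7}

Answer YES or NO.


v = 9, block size k = 3, number of blocks = 12.
For resolvability, blocks must partition into parallel classes of size v/k = 3.
Total blocks must therefore be a multiple of 3: 12 = 3·4 + 0 ⇒ divisible ✓.
Greedy packing gives 4 candidate class(es). Each should be a full parallel class (size 3, covers all 9 points).
  Class 1 (3 blocks): {2,4,5}; {0,3,7}; {1,6,8}. Points covered: [0, 1, 2, 3, 4, 5, 6, 7, 8].
  Class 2 (3 blocks): {0,2,6}; {1,4,7}; {3,5,8}. Points covered: [0, 1, 2, 3, 4, 5, 6, 7, 8].
  Class 3 (3 blocks): {2,7,8}; {3,4,6}; {0,1,5}. Points covered: [0, 1, 2, 3, 4, 5, 6, 7, 8].
  Class 4 (3 blocks): {0,4,8}; {1,2,3}; {5,6,7}. Points covered: [0, 1, 2, 3, 4, 5, 6, 7, 8].
All classes full (size 3)? YES. All classes cover every point? YES.
Resolvable? YES.

YES


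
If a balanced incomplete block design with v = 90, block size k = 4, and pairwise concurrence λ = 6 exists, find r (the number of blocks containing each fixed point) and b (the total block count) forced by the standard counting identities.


Any 2-(v, k, λ) BIBD satisfies two necessary conditions:
  (i)  Each point sits in r blocks, and counting incidences through any fixed point gives r(k − 1) = λ(v − 1), so r = λ(v − 1)/(k − 1).
  (ii) Total incidences bk = vr, so b = vr/k.
Step 1: r = λ(v − 1)/(k − 1) = 6·(90 − 1)/(4 − 1) = 6·89/3 = 534/3 = 178.
Step 2: b = vr/k = 90·178/4 = 16020/4 = 4005.
Check integrality: r = 178 ∈ Z ✓, b = 4005 ∈ Z ✓.
(These identities are necessary conditions: they determine r and b for any design with these parameters, but do not by themselves prove that one exists.)

r = 178, b = 4005.


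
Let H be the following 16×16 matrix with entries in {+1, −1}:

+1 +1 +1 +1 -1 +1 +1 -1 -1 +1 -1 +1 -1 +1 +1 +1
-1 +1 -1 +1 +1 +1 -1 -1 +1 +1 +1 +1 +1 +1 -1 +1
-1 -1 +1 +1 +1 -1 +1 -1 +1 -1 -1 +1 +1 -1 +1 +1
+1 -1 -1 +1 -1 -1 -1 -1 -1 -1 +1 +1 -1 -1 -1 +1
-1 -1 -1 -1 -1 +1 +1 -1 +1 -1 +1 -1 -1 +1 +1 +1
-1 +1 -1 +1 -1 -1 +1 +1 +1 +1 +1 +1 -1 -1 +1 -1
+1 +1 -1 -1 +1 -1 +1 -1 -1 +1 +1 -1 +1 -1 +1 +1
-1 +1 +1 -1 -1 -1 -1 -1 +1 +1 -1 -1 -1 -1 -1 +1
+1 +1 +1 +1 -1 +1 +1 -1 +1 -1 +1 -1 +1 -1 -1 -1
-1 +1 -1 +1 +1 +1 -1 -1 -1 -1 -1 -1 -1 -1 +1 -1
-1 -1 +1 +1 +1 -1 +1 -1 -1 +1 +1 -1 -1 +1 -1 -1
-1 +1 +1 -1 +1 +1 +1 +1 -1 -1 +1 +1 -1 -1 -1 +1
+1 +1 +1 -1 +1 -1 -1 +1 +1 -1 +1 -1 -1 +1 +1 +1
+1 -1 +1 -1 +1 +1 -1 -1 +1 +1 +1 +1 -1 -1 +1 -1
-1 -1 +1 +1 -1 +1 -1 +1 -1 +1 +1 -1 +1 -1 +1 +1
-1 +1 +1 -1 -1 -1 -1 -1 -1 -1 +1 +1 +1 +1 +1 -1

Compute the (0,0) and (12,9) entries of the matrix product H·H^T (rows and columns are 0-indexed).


Row 0 of H: [1, 1, 1, 1, -1, 1, 1, -1, -1, 1, -1, 1, -1, 1, 1, 1].
Row 9 of H: [-1, 1, -1, 1, 1, 1, -1, -1, -1, -1, -1, -1, -1, -1, 1, -1].
Row 12 of H: [1, 1, 1, -1, 1, -1, -1, 1, 1, -1, 1, -1, -1, 1, 1, 1].
(H·H^T)[0][0] = Σ_j H[0][j]·H[0][j] = (1)² + (1)² + (1)² + (1)² + (-1)² + (1)² + (1)² + (-1)² + (-1)² + (1)² + (-1)² + (1)² + (-1)² + (1)² + (1)² + (1)² = 1 + 1 + 1 + 1 + 1 + 1 + 1 + 1 + 1 + 1 + 1 + 1 + 1 + 1 + 1 + 1 = 16.
(H·H^T)[12][9] = Σ_j H[12][j]·H[9][j] = (1)·(-1) + (1)·(1) + (1)·(-1) + (-1)·(1) + (1)·(1) + (-1)·(1) + (-1)·(-1) + (1)·(-1) + (1)·(-1) + (-1)·(-1) + (1)·(-1) + (-1)·(-1) + (-1)·(-1) + (1)·(-1) + (1)·(1) + (1)·(-1) = -1 + 1 + -1 + -1 + 1 + -1 + 1 + -1 + -1 + 1 + -1 + 1 + 1 + -1 + 1 + -1 = -2.
Rows 12 and 9 are not orthogonal (dot product = -2 ≠ 0), so H is not a Hadamard matrix.

(0,0) entry = 16; (12,9) entry = -2.


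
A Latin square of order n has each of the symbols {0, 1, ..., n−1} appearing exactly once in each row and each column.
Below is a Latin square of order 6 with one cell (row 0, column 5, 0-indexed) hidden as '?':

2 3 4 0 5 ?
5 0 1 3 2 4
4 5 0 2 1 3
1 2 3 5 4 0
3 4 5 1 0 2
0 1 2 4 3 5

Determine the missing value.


Row 0 contains symbols [0, 2, 3, 4, 5] — missing [1].
Column 5 contains symbols [0, 2, 3, 4, 5] — missing [1].
The missing symbol must appear in both missing sets; intersection = [1].
Therefore the hidden value is 1.

Missing value = 1.


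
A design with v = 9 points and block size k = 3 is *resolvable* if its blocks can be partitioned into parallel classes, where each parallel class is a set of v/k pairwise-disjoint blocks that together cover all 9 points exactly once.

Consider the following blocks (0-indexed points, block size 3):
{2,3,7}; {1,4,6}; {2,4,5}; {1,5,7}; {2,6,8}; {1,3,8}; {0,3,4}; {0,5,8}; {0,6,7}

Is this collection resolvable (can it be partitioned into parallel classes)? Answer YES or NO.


v = 9, block size k = 3, number of blocks = 9.
For resolvability, blocks must partition into parallel classes of size v/k = 3.
Total blocks must therefore be a multiple of 3: 9 = 3·3 + 0 ⇒ divisible ✓.
Greedy packing gives 3 candidate class(es). Each should be a full parallel class (size 3, covers all 9 points).
  Class 1 (3 blocks): {2,3,7}; {1,4,6}; {0,5,8}. Points covered: [0, 1, 2, 3, 4, 5, 6, 7, 8].
  Class 2 (3 blocks): {2,4,5}; {1,3,8}; {0,6,7}. Points covered: [0, 1, 2, 3, 4, 5, 6, 7, 8].
  Class 3 (3 blocks): {1,5,7}; {2,6,8}; {0,3,4}. Points covered: [0, 1, 2, 3, 4, 5, 6, 7, 8].
All classes full (size 3)? YES. All classes cover every point? YES.
Resolvable? YES.

YES


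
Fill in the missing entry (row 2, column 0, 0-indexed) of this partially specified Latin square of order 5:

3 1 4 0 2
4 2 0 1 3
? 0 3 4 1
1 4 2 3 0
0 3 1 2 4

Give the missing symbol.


Row 2 contains symbols [0, 1, 3, 4] — missing [2].
Column 0 contains symbols [0, 1, 3, 4] — missing [2].
The missing symbol must appear in both missing sets; intersection = [2].
Therefore the hidden value is 2.

Missing value = 2.


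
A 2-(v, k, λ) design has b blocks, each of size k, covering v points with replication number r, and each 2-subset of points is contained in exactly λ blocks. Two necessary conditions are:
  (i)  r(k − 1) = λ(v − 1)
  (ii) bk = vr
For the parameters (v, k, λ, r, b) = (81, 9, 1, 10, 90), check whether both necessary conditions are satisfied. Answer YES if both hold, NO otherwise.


Condition (i): r(k − 1) = 10·8 = 80; λ(v − 1) = 1·80 = 80. Match? YES.
Condition (ii): bk = 90·9 = 810; vr = 81·10 = 810. Match? YES.
Both conditions hold? YES.

YES


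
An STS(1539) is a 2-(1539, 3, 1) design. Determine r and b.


An STS(v) is a 2-(v, 3, 1) BIBD: block size k = 3, λ = 1.
Replication: r(k − 1) = λ(v − 1) ⇒ r·2 = 1539 − 1 = 1538 ⇒ r = 769.
Block count: bk = vr ⇒ b·3 = 1539·769 = 1183491 ⇒ b = 394497.

r = 769, b = 394497.


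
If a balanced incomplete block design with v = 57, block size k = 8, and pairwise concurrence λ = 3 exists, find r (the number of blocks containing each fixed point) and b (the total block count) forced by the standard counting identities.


Any 2-(v, k, λ) BIBD satisfies two necessary conditions:
  (i)  Each point sits in r blocks, and counting incidences through any fixed point gives r(k − 1) = λ(v − 1), so r = λ(v − 1)/(k − 1).
  (ii) Total incidences bk = vr, so b = vr/k.
Step 1: r = λ(v − 1)/(k − 1) = 3·(57 − 1)/(8 − 1) = 3·56/7 = 168/7 = 24.
Step 2: b = vr/k = 57·24/8 = 1368/8 = 171.
Check integrality: r = 24 ∈ Z ✓, b = 171 ∈ Z ✓.
(These identities are necessary conditions: they determine r and b for any design with these parameters, but do not by themselves prove that one exists.)

r = 24, b = 171.


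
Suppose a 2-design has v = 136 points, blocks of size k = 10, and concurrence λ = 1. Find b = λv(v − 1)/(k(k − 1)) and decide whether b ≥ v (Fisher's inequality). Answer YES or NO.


r = λ(v − 1)/(k − 1) = 1·135/9 = 15.
b = vr/k = 136·15/10 = 204.
Fisher's inequality: b ≥ v ⇔ 204 ≥ 136? YES.

YES


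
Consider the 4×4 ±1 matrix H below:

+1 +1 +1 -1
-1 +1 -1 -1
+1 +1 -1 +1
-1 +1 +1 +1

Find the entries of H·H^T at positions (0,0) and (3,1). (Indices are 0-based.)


Row 0 of H: [1, 1, 1, -1].
Row 1 of H: [-1, 1, -1, -1].
Row 3 of H: [-1, 1, 1, 1].
(H·H^T)[0][0] = Σ_j H[0][j]·H[0][j] = (1)² + (1)² + (1)² + (-1)² = 1 + 1 + 1 + 1 = 4.
(H·H^T)[3][1] = Σ_j H[3][j]·H[1][j] = (-1)·(-1) + (1)·(1) + (1)·(-1) + (1)·(-1) = 1 + 1 + -1 + -1 = 0.
So rows 3 and 1 are orthogonal; the diagonal entry equals n = 4.

(0,0) entry = 4; (3,1) entry = 0.


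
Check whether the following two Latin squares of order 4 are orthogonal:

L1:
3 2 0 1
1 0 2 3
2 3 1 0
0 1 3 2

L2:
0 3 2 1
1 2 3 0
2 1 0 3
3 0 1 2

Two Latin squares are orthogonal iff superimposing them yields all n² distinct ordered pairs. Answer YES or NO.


Form the n² = 16 superimposed pairs (L1[i][j], L2[i][j]), row by row (rows and columns indexed from 0):
row 0: (3,0) (2,3) (0,2) (1,1)
row 1: (1,1) (0,2) (2,3) (3,0)
row 2: (2,2) (3,1) (1,0) (0,3)
row 3: (0,3) (1,0) (3,1) (2,2)
Orthogonality requires all 16 pairs distinct.
But the pair (1,1) repeats: cell (0,3) has L1 = 1, L2 = 1, and cell (1,0) has L1 = 1, L2 = 1.
A repeated pair means some other pair never occurs (only 8 distinct pairs out of 16), so the squares are not orthogonal.
Conclusion: NO.

NO


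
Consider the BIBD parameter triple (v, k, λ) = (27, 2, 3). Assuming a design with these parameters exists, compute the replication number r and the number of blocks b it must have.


Any 2-(v, k, λ) BIBD satisfies two necessary conditions:
  (i)  Each point sits in r blocks, and counting incidences through any fixed point gives r(k − 1) = λ(v − 1), so r = λ(v − 1)/(k − 1).
  (ii) Total incidences bk = vr, so b = vr/k.
Step 1: r = λ(v − 1)/(k − 1) = 3·(27 − 1)/(2 − 1) = 3·26/1 = 78/1 = 78.
Step 2: b = vr/k = 27·78/2 = 2106/2 = 1053.
Check integrality: r = 78 ∈ Z ✓, b = 1053 ∈ Z ✓.
(These identities are necessary conditions: they determine r and b for any design with these parameters, but do not by themselves prove that one exists.)

r = 78, b = 1053.


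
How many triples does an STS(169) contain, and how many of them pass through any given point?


An STS(v) is a 2-(v, 3, 1) BIBD: block size k = 3, λ = 1.
Replication: r(k − 1) = λ(v − 1) ⇒ r·2 = 169 − 1 = 168 ⇒ r = 84.
Block count: bk = vr ⇒ b·3 = 169·84 = 14196 ⇒ b = 4732.

r = 84, b = 4732.


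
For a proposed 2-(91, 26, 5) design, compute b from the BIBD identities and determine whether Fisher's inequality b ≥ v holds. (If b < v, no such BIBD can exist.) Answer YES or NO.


r = λ(v − 1)/(k − 1) = 5·90/25 = 18.
b = vr/k = 91·18/26 = 63.
Fisher's inequality: b ≥ v ⇔ 63 ≥ 91? NO.

NO


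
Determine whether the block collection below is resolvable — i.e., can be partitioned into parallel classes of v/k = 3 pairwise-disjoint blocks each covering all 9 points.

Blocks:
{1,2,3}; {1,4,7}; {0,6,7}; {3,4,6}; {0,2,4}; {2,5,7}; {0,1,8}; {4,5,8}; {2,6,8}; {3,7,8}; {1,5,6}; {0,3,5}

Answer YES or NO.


v = 9, block size k = 3, number of blocks = 12.
For resolvability, blocks must partition into parallel classes of size v/k = 3.
Total blocks must therefore be a multiple of 3: 12 = 3·4 + 0 ⇒ divisible ✓.
Greedy packing gives 4 candidate class(es). Each should be a full parallel class (size 3, covers all 9 points).
  Class 1 (3 blocks): {1,2,3}; {0,6,7}; {4,5,8}. Points covered: [0, 1, 2, 3, 4, 5, 6, 7, 8].
  Class 2 (3 blocks): {1,4,7}; {2,6,8}; {0,3,5}. Points covered: [0, 1, 2, 3, 4, 5, 6, 7, 8].
  Class 3 (3 blocks): {3,4,6}; {2,5,7}; {0,1,8}. Points covered: [0, 1, 2, 3, 4, 5, 6, 7, 8].
  Class 4 (3 blocks): {0,2,4}; {3,7,8}; {1,5,6}. Points covered: [0, 1, 2, 3, 4, 5, 6, 7, 8].
All classes full (size 3)? YES. All classes cover every point? YES.
Resolvable? YES.

YES


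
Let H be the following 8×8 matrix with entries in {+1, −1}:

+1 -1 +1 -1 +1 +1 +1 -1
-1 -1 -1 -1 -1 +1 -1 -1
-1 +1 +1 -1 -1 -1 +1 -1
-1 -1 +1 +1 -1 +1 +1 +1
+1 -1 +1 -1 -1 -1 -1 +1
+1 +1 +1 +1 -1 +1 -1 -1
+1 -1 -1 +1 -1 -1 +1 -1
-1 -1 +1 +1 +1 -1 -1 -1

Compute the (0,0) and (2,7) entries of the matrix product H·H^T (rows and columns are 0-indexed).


Row 0 of H: [1, -1, 1, -1, 1, 1, 1, -1].
Row 2 of H: [-1, 1, 1, -1, -1, -1, 1, -1].
Row 7 of H: [-1, -1, 1, 1, 1, -1, -1, -1].
(H·H^T)[0][0] = Σ_j H[0][j]·H[0][j] = (1)² + (-1)² + (1)² + (-1)² + (1)² + (1)² + (1)² + (-1)² = 1 + 1 + 1 + 1 + 1 + 1 + 1 + 1 = 8.
(H·H^T)[2][7] = Σ_j H[2][j]·H[7][j] = (-1)·(-1) + (1)·(-1) + (1)·(1) + (-1)·(1) + (-1)·(1) + (-1)·(-1) + (1)·(-1) + (-1)·(-1) = 1 + -1 + 1 + -1 + -1 + 1 + -1 + 1 = 0.
So rows 2 and 7 are orthogonal; the diagonal entry equals n = 8.

(0,0) entry = 8; (2,7) entry = 0.


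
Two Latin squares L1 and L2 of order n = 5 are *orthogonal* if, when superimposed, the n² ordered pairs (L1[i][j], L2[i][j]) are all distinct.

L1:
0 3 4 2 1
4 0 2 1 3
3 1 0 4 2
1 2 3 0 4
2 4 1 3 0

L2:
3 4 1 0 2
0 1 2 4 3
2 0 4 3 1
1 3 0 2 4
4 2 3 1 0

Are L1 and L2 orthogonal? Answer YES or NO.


Form the n² = 25 superimposed pairs (L1[i][j], L2[i][j]), row by row (rows and columns indexed from 0):
row 0: (0,3) (3,4) (4,1) (2,0) (1,2)
row 1: (4,0) (0,1) (2,2) (1,4) (3,3)
row 2: (3,2) (1,0) (0,4) (4,3) (2,1)
row 3: (1,1) (2,3) (3,0) (0,2) (4,4)
row 4: (2,4) (4,2) (1,3) (3,1) (0,0)
Orthogonality requires all 25 pairs distinct.
Check by first coordinate: for each symbol s of L1, list the L2 entries in the n cells where L1 = s; they must all differ.
  L1 = 0: L2 entries (in reading order) 3, 1, 4, 2, 0 — all 5 distinct ✓
  L1 = 1: L2 entries (in reading order) 2, 4, 0, 1, 3 — all 5 distinct ✓
  L1 = 2: L2 entries (in reading order) 0, 2, 1, 3, 4 — all 5 distinct ✓
  L1 = 3: L2 entries (in reading order) 4, 3, 2, 0, 1 — all 5 distinct ✓
  L1 = 4: L2 entries (in reading order) 1, 0, 3, 4, 2 — all 5 distinct ✓
Every symbol of L1 meets every symbol of L2 exactly once, so all 25 pairs are distinct (25 of 25).
Conclusion: YES.

YES


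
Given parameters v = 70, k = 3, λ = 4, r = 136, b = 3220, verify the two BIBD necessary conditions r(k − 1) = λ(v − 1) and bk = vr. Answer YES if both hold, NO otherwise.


Condition (i): r(k − 1) = 136·2 = 272; λ(v − 1) = 4·69 = 276. Match? NO.
Condition (ii): bk = 3220·3 = 9660; vr = 70·136 = 9520. Match? NO.
Both conditions hold? NO.

NO


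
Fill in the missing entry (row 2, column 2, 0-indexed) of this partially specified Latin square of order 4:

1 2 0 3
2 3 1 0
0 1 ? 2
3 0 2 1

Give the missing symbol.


Row 2 contains symbols [0, 1, 2] — missing [3].
Column 2 contains symbols [0, 1, 2] — missing [3].
The missing symbol must appear in both missing sets; intersection = [3].
Therefore the hidden value is 3.

Missing value = 3.


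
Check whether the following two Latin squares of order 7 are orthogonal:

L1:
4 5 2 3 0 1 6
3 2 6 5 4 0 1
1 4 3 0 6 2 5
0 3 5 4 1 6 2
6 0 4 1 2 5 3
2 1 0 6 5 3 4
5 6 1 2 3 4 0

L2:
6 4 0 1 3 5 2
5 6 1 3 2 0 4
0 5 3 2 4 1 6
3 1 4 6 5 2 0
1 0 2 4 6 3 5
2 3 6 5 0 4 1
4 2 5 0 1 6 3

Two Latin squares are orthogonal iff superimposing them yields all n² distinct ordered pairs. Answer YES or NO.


Form the n² = 49 superimposed pairs (L1[i][j], L2[i][j]), row by row (rows and columns indexed from 0):
row 0: (4,6) (5,4) (2,0) (3,1) (0,3) (1,5) (6,2)
row 1: (3,5) (2,6) (6,1) (5,3) (4,2) (0,0) (1,4)
row 2: (1,0) (4,5) (3,3) (0,2) (6,4) (2,1) (5,6)
row 3: (0,3) (3,1) (5,4) (4,6) (1,5) (6,2) (2,0)
row 4: (6,1) (0,0) (4,2) (1,4) (2,6) (5,3) (3,5)
row 5: (2,2) (1,3) (0,6) (6,5) (5,0) (3,4) (4,1)
row 6: (5,4) (6,2) (1,5) (2,0) (3,1) (4,6) (0,3)
Orthogonality requires all 49 pairs distinct.
But the pair (0,3) repeats: cell (0,4) has L1 = 0, L2 = 3, and cell (3,0) has L1 = 0, L2 = 3.
A repeated pair means some other pair never occurs (only 28 distinct pairs out of 49), so the squares are not orthogonal.
Conclusion: NO.

NO


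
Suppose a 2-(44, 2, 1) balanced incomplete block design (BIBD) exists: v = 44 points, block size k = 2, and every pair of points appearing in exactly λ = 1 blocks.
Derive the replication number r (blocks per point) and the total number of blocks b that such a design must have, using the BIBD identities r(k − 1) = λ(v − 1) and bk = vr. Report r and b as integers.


Any 2-(v, k, λ) BIBD satisfies two necessary conditions:
  (i)  Each point sits in r blocks, and counting incidences through any fixed point gives r(k − 1) = λ(v − 1), so r = λ(v − 1)/(k − 1).
  (ii) Total incidences bk = vr, so b = vr/k.
Step 1: r = λ(v − 1)/(k − 1) = 1·(44 − 1)/(2 − 1) = 1·43/1 = 43/1 = 43.
Step 2: b = vr/k = 44·43/2 = 1892/2 = 946.
Check integrality: r = 43 ∈ Z ✓, b = 946 ∈ Z ✓.
(These identities are necessary conditions: they determine r and b for any design with these parameters, but do not by themselves prove that one exists.)

r = 43, b = 946.


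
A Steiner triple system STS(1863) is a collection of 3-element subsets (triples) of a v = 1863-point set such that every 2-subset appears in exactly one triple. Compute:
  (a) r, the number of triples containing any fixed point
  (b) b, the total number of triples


An STS(v) is a 2-(v, 3, 1) BIBD: block size k = 3, λ = 1.
Replication: r(k − 1) = λ(v − 1) ⇒ r·2 = 1863 − 1 = 1862 ⇒ r = 931.
Block count: b = v(v − 1)/6 = 1863·1862/6 = 3468906/6 = 578151.

r = 931, b = 578151.


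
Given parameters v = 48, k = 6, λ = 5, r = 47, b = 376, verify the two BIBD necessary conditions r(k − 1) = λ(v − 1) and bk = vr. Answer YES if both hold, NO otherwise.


Condition (i): r(k − 1) = 47·5 = 235; λ(v − 1) = 5·47 = 235. Match? YES.
Condition (ii): bk = 376·6 = 2256; vr = 48·47 = 2256. Match? YES.
Both conditions hold? YES.

YES


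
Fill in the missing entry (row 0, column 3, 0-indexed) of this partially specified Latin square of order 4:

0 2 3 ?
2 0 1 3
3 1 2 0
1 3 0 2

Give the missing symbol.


Row 0 contains symbols [0, 2, 3] — missing [1].
Column 3 contains symbols [0, 2, 3] — missing [1].
The missing symbol must appear in both missing sets; intersection = [1].
Therefore the hidden value is 1.

Missing value = 1.


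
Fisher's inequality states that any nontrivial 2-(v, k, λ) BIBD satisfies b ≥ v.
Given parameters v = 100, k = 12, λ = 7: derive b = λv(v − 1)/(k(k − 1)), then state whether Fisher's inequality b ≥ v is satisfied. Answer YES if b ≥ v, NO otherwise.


r = λ(v − 1)/(k − 1) = 7·99/11 = 63.
b = vr/k = 100·63/12 = 525.
Fisher's inequality: b ≥ v ⇔ 525 ≥ 100? YES.

YES


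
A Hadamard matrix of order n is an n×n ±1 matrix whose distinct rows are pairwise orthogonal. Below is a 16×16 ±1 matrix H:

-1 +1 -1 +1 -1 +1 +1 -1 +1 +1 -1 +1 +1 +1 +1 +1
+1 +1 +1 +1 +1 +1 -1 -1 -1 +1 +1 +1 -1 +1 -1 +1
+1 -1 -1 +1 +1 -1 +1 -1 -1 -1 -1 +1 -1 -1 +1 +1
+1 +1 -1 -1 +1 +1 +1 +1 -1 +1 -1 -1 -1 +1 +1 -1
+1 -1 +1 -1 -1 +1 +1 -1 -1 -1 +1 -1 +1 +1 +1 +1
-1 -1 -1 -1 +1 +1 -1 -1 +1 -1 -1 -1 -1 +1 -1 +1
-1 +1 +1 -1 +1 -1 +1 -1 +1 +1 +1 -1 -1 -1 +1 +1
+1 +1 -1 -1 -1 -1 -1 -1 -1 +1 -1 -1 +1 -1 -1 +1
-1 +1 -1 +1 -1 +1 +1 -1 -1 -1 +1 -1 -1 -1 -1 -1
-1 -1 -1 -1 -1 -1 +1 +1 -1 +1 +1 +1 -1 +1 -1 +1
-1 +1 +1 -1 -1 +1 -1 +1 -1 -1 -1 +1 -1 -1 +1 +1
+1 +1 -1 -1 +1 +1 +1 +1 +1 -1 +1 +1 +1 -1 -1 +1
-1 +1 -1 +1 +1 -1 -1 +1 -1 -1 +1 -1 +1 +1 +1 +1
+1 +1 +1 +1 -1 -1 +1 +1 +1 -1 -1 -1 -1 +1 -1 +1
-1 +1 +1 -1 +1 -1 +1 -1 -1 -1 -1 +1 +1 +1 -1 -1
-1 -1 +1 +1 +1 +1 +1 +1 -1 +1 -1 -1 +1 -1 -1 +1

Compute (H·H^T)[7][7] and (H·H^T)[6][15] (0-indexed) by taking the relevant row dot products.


Row 6 of H: [-1, 1, 1, -1, 1, -1, 1, -1, 1, 1, 1, -1, -1, -1, 1, 1].
Row 7 of H: [1, 1, -1, -1, -1, -1, -1, -1, -1, 1, -1, -1, 1, -1, -1, 1].
Row 15 of H: [-1, -1, 1, 1, 1, 1, 1, 1, -1, 1, -1, -1, 1, -1, -1, 1].
(H·H^T)[7][7] = Σ_j H[7][j]·H[7][j] = (1)² + (1)² + (-1)² + (-1)² + (-1)² + (-1)² + (-1)² + (-1)² + (-1)² + (1)² + (-1)² + (-1)² + (1)² + (-1)² + (-1)² + (1)² = 1 + 1 + 1 + 1 + 1 + 1 + 1 + 1 + 1 + 1 + 1 + 1 + 1 + 1 + 1 + 1 = 16.
(H·H^T)[6][15] = Σ_j H[6][j]·H[15][j] = (-1)·(-1) + (1)·(-1) + (1)·(1) + (-1)·(1) + (1)·(1) + (-1)·(1) + (1)·(1) + (-1)·(1) + (1)·(-1) + (1)·(1) + (1)·(-1) + (-1)·(-1) + (-1)·(1) + (-1)·(-1) + (1)·(-1) + (1)·(1) = 1 + -1 + 1 + -1 + 1 + -1 + 1 + -1 + -1 + 1 + -1 + 1 + -1 + 1 + -1 + 1 = 0.
So rows 6 and 15 are orthogonal; the diagonal entry equals n = 16.

(7,7) entry = 16; (6,15) entry = 0.


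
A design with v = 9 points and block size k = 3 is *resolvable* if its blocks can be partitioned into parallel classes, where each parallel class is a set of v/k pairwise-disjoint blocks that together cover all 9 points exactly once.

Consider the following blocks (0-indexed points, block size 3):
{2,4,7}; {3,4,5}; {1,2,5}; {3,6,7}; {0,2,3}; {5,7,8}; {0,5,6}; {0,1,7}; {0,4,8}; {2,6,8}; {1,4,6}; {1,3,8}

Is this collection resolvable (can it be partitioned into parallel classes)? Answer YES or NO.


v = 9, block size k = 3, number of blocks = 12.
For resolvability, blocks must partition into parallel classes of size v/k = 3.
Total blocks must therefore be a multiple of 3: 12 = 3·4 + 0 ⇒ divisible ✓.
Greedy packing gives 4 candidate class(es). Each should be a full parallel class (size 3, covers all 9 points).
  Class 1 (3 blocks): {2,4,7}; {0,5,6}; {1,3,8}. Points covered: [0, 1, 2, 3, 4, 5, 6, 7, 8].
  Class 2 (3 blocks): {3,4,5}; {0,1,7}; {2,6,8}. Points covered: [0, 1, 2, 3, 4, 5, 6, 7, 8].
  Class 3 (3 blocks): {1,2,5}; {3,6,7}; {0,4,8}. Points covered: [0, 1, 2, 3, 4, 5, 6, 7, 8].
  Class 4 (3 blocks): {0,2,3}; {5,7,8}; {1,4,6}. Points covered: [0, 1, 2, 3, 4, 5, 6, 7, 8].
All classes full (size 3)? YES. All classes cover every point? YES.
Resolvable? YES.

YES


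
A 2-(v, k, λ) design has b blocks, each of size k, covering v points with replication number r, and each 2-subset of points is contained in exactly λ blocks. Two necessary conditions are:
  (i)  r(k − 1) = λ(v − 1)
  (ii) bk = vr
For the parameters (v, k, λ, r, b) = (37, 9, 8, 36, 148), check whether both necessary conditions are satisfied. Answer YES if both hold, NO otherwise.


Condition (i): r(k − 1) = 36·8 = 288; λ(v − 1) = 8·36 = 288. Match? YES.
Condition (ii): bk = 148·9 = 1332; vr = 37·36 = 1332. Match? YES.
Both conditions hold? YES.

YES


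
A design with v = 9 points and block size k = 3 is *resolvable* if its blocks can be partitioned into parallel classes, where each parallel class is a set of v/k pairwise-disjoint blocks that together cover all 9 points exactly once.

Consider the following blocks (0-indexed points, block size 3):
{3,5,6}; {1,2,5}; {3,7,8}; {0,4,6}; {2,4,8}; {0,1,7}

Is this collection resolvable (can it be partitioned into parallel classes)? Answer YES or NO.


v = 9, block size k = 3, number of blocks = 6.
For resolvability, blocks must partition into parallel classes of size v/k = 3.
Total blocks must therefore be a multiple of 3: 6 = 3·2 + 0 ⇒ divisible ✓.
Greedy packing gives 2 candidate class(es). Each should be a full parallel class (size 3, covers all 9 points).
  Class 1 (3 blocks): {3,5,6}; {2,4,8}; {0,1,7}. Points covered: [0, 1, 2, 3, 4, 5, 6, 7, 8].
  Class 2 (3 blocks): {1,2,5}; {3,7,8}; {0,4,6}. Points covered: [0, 1, 2, 3, 4, 5, 6, 7, 8].
All classes full (size 3)? YES. All classes cover every point? YES.
Resolvable? YES.

YES


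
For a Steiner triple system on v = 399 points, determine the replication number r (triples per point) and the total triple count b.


An STS(v) is a 2-(v, 3, 1) BIBD: block size k = 3, λ = 1.
Replication: r(k − 1) = λ(v − 1) ⇒ r·2 = 399 − 1 = 398 ⇒ r = 199.
Block count: b = v(v − 1)/6 = 399·398/6 = 158802/6 = 26467.

r = 199, b = 26467.


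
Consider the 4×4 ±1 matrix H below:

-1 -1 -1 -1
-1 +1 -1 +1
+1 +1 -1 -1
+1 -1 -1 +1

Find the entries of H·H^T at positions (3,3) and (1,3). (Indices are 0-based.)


Row 1 of H: [-1, 1, -1, 1].
Row 3 of H: [1, -1, -1, 1].
(H·H^T)[3][3] = Σ_j H[3][j]·H[3][j] = (1)² + (-1)² + (-1)² + (1)² = 1 + 1 + 1 + 1 = 4.
(H·H^T)[1][3] = Σ_j H[1][j]·H[3][j] = (-1)·(1) + (1)·(-1) + (-1)·(-1) + (1)·(1) = -1 + -1 + 1 + 1 = 0.
So rows 1 and 3 are orthogonal; the diagonal entry equals n = 4.

(3,3) entry = 4; (1,3) entry = 0.


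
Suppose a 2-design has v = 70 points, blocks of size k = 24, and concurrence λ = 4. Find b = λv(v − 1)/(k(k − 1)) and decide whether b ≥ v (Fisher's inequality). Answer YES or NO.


b = λv(v − 1)/(k(k − 1)) = 4·70·69/(24·23) = 19320/552 = 35.
Compare with v = 70: b < v, so Fisher's inequality fails.

NO


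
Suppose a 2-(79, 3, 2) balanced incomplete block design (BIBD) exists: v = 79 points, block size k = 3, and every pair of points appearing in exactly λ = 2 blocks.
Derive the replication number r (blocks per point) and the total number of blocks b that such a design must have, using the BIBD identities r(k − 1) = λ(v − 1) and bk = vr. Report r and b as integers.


Any 2-(v, k, λ) BIBD satisfies two necessary conditions:
  (i)  Each point sits in r blocks, and counting incidences through any fixed point gives r(k − 1) = λ(v − 1), so r = λ(v − 1)/(k − 1).
  (ii) Total incidences bk = vr, so b = vr/k.
Step 1: r = λ(v − 1)/(k − 1) = 2·(79 − 1)/(3 − 1) = 2·78/2 = 156/2 = 78.
Step 2: b = vr/k = 79·78/3 = 6162/3 = 2054.
Check integrality: r = 78 ∈ Z ✓, b = 2054 ∈ Z ✓.
(These identities are necessary conditions: they determine r and b for any design with these parameters, but do not by themselves prove that one exists.)

r = 78, b = 2054.


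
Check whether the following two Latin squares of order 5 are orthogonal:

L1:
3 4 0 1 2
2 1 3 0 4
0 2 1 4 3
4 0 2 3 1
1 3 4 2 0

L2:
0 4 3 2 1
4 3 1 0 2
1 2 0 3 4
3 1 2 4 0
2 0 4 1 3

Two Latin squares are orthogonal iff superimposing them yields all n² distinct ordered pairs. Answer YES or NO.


Form the n² = 25 superimposed pairs (L1[i][j], L2[i][j]), row by row (rows and columns indexed from 0):
row 0: (3,0) (4,4) (0,3) (1,2) (2,1)
row 1: (2,4) (1,3) (3,1) (0,0) (4,2)
row 2: (0,1) (2,2) (1,0) (4,3) (3,4)
row 3: (4,3) (0,1) (2,2) (3,4) (1,0)
row 4: (1,2) (3,0) (4,4) (2,1) (0,3)
Orthogonality requires all 25 pairs distinct.
But the pair (4,3) repeats: cell (2,3) has L1 = 4, L2 = 3, and cell (3,0) has L1 = 4, L2 = 3.
A repeated pair means some other pair never occurs (only 15 distinct pairs out of 25), so the squares are not orthogonal.
Conclusion: NO.

NO


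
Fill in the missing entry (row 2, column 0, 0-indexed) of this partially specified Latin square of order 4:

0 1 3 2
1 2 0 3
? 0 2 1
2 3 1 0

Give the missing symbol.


Row 2 contains symbols [0, 1, 2] — missing [3].
Column 0 contains symbols [0, 1, 2] — missing [3].
The missing symbol must appear in both missing sets; intersection = [3].
Therefore the hidden value is 3.

Missing value = 3.


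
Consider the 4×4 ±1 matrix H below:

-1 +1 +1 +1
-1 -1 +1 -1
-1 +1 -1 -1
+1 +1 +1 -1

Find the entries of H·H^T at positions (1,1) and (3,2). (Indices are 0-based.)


Row 1 of H: [-1, -1, 1, -1].
Row 2 of H: [-1, 1, -1, -1].
Row 3 of H: [1, 1, 1, -1].
(H·H^T)[1][1] = Σ_j H[1][j]·H[1][j] = (-1)² + (-1)² + (1)² + (-1)² = 1 + 1 + 1 + 1 = 4.
(H·H^T)[3][2] = Σ_j H[3][j]·H[2][j] = (1)·(-1) + (1)·(1) + (1)·(-1) + (-1)·(-1) = -1 + 1 + -1 + 1 = 0.
So rows 3 and 2 are orthogonal; the diagonal entry equals n = 4.

(1,1) entry = 4; (3,2) entry = 0.


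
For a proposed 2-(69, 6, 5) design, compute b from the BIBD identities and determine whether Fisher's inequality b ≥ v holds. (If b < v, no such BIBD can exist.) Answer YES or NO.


r = λ(v − 1)/(k − 1) = 5·68/5 = 68.
b = vr/k = 69·68/6 = 782.
Fisher's inequality: b ≥ v ⇔ 782 ≥ 69? YES.

YES


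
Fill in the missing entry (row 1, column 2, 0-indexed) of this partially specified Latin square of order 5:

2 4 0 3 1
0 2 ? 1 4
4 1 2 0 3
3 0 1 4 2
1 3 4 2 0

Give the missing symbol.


Row 1 contains symbols [0, 1, 2, 4] — missing [3].
Column 2 contains symbols [0, 1, 2, 4] — missing [3].
The missing symbol must appear in both missing sets; intersection = [3].
Therefore the hidden value is 3.

Missing value = 3.


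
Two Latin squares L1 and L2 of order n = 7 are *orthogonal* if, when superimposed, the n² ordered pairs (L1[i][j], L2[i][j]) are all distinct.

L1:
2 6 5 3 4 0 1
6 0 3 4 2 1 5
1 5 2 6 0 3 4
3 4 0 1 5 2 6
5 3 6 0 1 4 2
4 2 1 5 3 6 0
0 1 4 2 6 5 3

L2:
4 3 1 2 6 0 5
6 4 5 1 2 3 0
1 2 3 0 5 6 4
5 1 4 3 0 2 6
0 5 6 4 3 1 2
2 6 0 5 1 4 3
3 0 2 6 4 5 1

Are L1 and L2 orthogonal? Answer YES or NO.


Form the n² = 49 superimposed pairs (L1[i][j], L2[i][j]), row by row (rows and columns indexed from 0):
row 0: (2,4) (6,3) (5,1) (3,2) (4,6) (0,0) (1,5)
row 1: (6,6) (0,4) (3,5) (4,1) (2,2) (1,3) (5,0)
row 2: (1,1) (5,2) (2,3) (6,0) (0,5) (3,6) (4,4)
row 3: (3,5) (4,1) (0,4) (1,3) (5,0) (2,2) (6,6)
row 4: (5,0) (3,5) (6,6) (0,4) (1,3) (4,1) (2,2)
row 5: (4,2) (2,6) (1,0) (5,5) (3,1) (6,4) (0,3)
row 6: (0,3) (1,0) (4,2) (2,6) (6,4) (5,5) (3,1)
Orthogonality requires all 49 pairs distinct.
But the pair (3,5) repeats: cell (1,2) has L1 = 3, L2 = 5, and cell (3,0) has L1 = 3, L2 = 5.
A repeated pair means some other pair never occurs (only 28 distinct pairs out of 49), so the squares are not orthogonal.
Conclusion: NO.

NO


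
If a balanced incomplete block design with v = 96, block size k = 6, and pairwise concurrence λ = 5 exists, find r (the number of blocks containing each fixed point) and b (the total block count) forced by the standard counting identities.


Any 2-(v, k, λ) BIBD satisfies two necessary conditions:
  (i)  Each point sits in r blocks, and counting incidences through any fixed point gives r(k − 1) = λ(v − 1), so r = λ(v − 1)/(k − 1).
  (ii) Total incidences bk = vr, so b = vr/k.
Step 1: r = λ(v − 1)/(k − 1) = 5·(96 − 1)/(6 − 1) = 5·95/5 = 475/5 = 95.
Step 2: b = vr/k = 96·95/6 = 9120/6 = 1520.
Check integrality: r = 95 ∈ Z ✓, b = 1520 ∈ Z ✓.
(These identities are necessary conditions: they determine r and b for any design with these parameters, but do not by themselves prove that one exists.)

r = 95, b = 1520.


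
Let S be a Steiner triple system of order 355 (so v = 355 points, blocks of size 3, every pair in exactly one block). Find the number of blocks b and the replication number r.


An STS(v) is a 2-(v, 3, 1) BIBD: block size k = 3, λ = 1.
Replication: r(k − 1) = λ(v − 1) ⇒ r·2 = 355 − 1 = 354 ⇒ r = 177.
Block count: bk = vr ⇒ b·3 = 355·177 = 62835 ⇒ b = 20945.
(Check via b = v(v − 1)/6 = 355·354/6 = 125670/6 = 20945.)

r = 177, b = 20945.


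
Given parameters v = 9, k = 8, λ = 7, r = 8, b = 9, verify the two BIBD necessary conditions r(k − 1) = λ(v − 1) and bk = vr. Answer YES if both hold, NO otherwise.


Condition (i): r(k − 1) = 8·7 = 56; λ(v − 1) = 7·8 = 56. Match? YES.
Condition (ii): bk = 9·8 = 72; vr = 9·8 = 72. Match? YES.
Both conditions hold? YES.

YES


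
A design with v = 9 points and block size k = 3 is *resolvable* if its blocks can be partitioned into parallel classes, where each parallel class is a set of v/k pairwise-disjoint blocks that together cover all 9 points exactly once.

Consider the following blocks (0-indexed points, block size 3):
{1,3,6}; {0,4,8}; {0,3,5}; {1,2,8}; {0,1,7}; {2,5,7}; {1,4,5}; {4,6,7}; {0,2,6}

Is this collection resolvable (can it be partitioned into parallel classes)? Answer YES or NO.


v = 9, block size k = 3, number of blocks = 9.
For resolvability, blocks must partition into parallel classes of size v/k = 3.
Total blocks must therefore be a multiple of 3: 9 = 3·3 + 0 ⇒ divisible ✓.
Consider block {0,1,7}. It intersects every other block in the collection, so no parallel class of size 3 can contain it.
Since every block must belong to some parallel class in a resolution, the collection cannot be partitioned into parallel classes.
Resolvable? NO.

NO


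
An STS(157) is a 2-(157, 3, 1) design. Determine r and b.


An STS(v) is a 2-(v, 3, 1) BIBD: block size k = 3, λ = 1.
Replication: r(k − 1) = λ(v − 1) ⇒ r·2 = 157 − 1 = 156 ⇒ r = 78.
Block count: bk = vr ⇒ b·3 = 157·78 = 12246 ⇒ b = 4082.

r = 78, b = 4082.


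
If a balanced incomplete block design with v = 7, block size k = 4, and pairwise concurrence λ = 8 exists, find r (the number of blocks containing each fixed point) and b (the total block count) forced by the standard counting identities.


Any 2-(v, k, λ) BIBD satisfies two necessary conditions:
  (i)  Each point sits in r blocks, and counting incidences through any fixed point gives r(k − 1) = λ(v − 1), so r = λ(v − 1)/(k − 1).
  (ii) Total incidences bk = vr, so b = vr/k.
Step 1: r = λ(v − 1)/(k − 1) = 8·(7 − 1)/(4 − 1) = 8·6/3 = 48/3 = 16.
Step 2: b = vr/k = 7·16/4 = 112/4 = 28.
Check integrality: r = 16 ∈ Z ✓, b = 28 ∈ Z ✓.
(These identities are necessary conditions: they determine r and b for any design with these parameters, but do not by themselves prove that one exists.)

r = 16, b = 28.


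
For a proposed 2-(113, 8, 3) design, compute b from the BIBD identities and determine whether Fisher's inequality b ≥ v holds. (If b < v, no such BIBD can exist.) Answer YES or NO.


r = λ(v − 1)/(k − 1) = 3·112/7 = 48.
b = vr/k = 113·48/8 = 678.
Fisher's inequality: b ≥ v ⇔ 678 ≥ 113? YES.

YES


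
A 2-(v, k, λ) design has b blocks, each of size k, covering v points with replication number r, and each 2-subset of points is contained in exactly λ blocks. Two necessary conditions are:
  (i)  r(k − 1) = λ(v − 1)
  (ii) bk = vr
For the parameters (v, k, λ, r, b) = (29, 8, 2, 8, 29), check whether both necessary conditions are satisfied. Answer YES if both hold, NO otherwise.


Condition (i): r(k − 1) = 8·7 = 56; λ(v − 1) = 2·28 = 56. Match? YES.
Condition (ii): bk = 29·8 = 232; vr = 29·8 = 232. Match? YES.
Both conditions hold? YES.

YES


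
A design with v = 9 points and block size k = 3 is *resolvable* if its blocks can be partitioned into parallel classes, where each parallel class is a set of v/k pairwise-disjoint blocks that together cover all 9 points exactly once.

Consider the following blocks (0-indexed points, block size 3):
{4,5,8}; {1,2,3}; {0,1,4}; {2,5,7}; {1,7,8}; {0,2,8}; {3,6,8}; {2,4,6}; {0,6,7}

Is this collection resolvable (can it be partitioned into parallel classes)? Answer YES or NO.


v = 9, block size k = 3, number of blocks = 9.
For resolvability, blocks must partition into parallel classes of size v/k = 3.
Total blocks must therefore be a multiple of 3: 9 = 3·3 + 0 ⇒ divisible ✓.
Consider block {1,7,8}. The only other block(s) in the collection disjoint from it are {2,4,6} — just 1 block(s). Any parallel class containing {1,7,8} would need 2 other blocks each disjoint from it, so no parallel class of size 3 can contain {1,7,8}.
Since every block must belong to some parallel class in a resolution, the collection cannot be partitioned into parallel classes.
Resolvable? NO.

NO


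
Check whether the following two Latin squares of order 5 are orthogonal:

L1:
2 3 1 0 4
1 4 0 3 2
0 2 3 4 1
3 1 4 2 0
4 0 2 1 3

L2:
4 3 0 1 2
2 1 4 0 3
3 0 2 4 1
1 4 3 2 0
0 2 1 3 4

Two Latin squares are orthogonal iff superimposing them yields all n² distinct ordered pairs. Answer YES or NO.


Form the n² = 25 superimposed pairs (L1[i][j], L2[i][j]), row by row (rows and columns indexed from 0):
row 0: (2,4) (3,3) (1,0) (0,1) (4,2)
row 1: (1,2) (4,1) (0,4) (3,0) (2,3)
row 2: (0,3) (2,0) (3,2) (4,4) (1,1)
row 3: (3,1) (1,4) (4,3) (2,2) (0,0)
row 4: (4,0) (0,2) (2,1) (1,3) (3,4)
Orthogonality requires all 25 pairs distinct.
Check by first coordinate: for each symbol s of L1, list the L2 entries in the n cells where L1 = s; they must all differ.
  L1 = 0: L2 entries (in reading order) 1, 4, 3, 0, 2 — all 5 distinct ✓
  L1 = 1: L2 entries (in reading order) 0, 2, 1, 4, 3 — all 5 distinct ✓
  L1 = 2: L2 entries (in reading order) 4, 3, 0, 2, 1 — all 5 distinct ✓
  L1 = 3: L2 entries (in reading order) 3, 0, 2, 1, 4 — all 5 distinct ✓
  L1 = 4: L2 entries (in reading order) 2, 1, 4, 3, 0 — all 5 distinct ✓
Every symbol of L1 meets every symbol of L2 exactly once, so all 25 pairs are distinct (25 of 25).
Conclusion: YES.

YES


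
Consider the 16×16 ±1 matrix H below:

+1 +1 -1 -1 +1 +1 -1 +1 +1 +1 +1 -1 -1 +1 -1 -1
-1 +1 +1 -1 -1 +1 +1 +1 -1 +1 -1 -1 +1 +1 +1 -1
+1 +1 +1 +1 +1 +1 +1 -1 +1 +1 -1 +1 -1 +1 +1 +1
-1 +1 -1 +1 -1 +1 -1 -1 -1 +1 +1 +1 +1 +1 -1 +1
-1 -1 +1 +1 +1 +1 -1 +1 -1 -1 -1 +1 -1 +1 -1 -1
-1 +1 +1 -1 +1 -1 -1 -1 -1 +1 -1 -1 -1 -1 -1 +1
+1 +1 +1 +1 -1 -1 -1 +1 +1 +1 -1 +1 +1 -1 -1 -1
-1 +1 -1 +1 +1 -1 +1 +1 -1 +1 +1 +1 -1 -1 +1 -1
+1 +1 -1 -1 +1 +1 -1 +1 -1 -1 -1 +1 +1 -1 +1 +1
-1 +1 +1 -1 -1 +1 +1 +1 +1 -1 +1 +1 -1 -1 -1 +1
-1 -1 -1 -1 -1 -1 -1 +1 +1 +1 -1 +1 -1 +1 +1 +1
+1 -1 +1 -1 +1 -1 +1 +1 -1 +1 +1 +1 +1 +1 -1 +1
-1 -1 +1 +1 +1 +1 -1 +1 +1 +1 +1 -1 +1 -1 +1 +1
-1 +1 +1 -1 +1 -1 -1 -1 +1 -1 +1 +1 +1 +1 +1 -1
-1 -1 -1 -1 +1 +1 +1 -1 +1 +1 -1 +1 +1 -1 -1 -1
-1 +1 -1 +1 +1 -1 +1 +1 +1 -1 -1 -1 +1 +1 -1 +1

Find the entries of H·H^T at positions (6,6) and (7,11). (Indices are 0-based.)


Row 6 of H: [1, 1, 1, 1, -1, -1, -1, 1, 1, 1, -1, 1, 1, -1, -1, -1].
Row 7 of H: [-1, 1, -1, 1, 1, -1, 1, 1, -1, 1, 1, 1, -1, -1, 1, -1].
Row 11 of H: [1, -1, 1, -1, 1, -1, 1, 1, -1, 1, 1, 1, 1, 1, -1, 1].
(H·H^T)[6][6] = Σ_j H[6][j]·H[6][j] = (1)² + (1)² + (1)² + (1)² + (-1)² + (-1)² + (-1)² + (1)² + (1)² + (1)² + (-1)² + (1)² + (1)² + (-1)² + (-1)² + (-1)² = 1 + 1 + 1 + 1 + 1 + 1 + 1 + 1 + 1 + 1 + 1 + 1 + 1 + 1 + 1 + 1 = 16.
(H·H^T)[7][11] = Σ_j H[7][j]·H[11][j] = (-1)·(1) + (1)·(-1) + (-1)·(1) + (1)·(-1) + (1)·(1) + (-1)·(-1) + (1)·(1) + (1)·(1) + (-1)·(-1) + (1)·(1) + (1)·(1) + (1)·(1) + (-1)·(1) + (-1)·(1) + (1)·(-1) + (-1)·(1) = -1 + -1 + -1 + -1 + 1 + 1 + 1 + 1 + 1 + 1 + 1 + 1 + -1 + -1 + -1 + -1 = 0.
So rows 7 and 11 are orthogonal; the diagonal entry equals n = 16.

(6,6) entry = 16; (7,11) entry = 0.


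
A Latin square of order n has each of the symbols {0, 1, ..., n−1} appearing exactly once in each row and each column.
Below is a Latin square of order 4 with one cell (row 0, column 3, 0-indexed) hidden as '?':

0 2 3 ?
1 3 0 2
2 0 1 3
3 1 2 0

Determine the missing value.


Row 0 contains symbols [0, 2, 3] — missing [1].
Column 3 contains symbols [0, 2, 3] — missing [1].
The missing symbol must appear in both missing sets; intersection = [1].
Therefore the hidden value is 1.

Missing value = 1.


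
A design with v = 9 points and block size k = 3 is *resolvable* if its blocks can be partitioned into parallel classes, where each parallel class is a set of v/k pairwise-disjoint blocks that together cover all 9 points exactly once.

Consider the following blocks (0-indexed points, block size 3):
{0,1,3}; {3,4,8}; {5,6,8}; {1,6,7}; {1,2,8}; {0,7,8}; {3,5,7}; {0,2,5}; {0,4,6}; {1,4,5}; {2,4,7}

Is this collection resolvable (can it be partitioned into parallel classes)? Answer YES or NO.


v = 9, block size k = 3, number of blocks = 11.
For resolvability, blocks must partition into parallel classes of size v/k = 3.
Total blocks must therefore be a multiple of 3: 11 = 3·3 + 2 ⇒ not divisible ✗.
Resolvable? NO.

NO
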